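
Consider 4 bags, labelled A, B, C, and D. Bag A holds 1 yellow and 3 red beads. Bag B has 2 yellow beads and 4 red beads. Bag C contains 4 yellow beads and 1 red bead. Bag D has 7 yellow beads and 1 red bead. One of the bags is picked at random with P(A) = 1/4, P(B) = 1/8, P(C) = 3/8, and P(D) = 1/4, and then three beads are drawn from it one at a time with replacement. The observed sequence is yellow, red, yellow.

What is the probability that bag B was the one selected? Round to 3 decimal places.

For each hypothesis, P(data | H) works out to: P(data | bag A) = (1/4)(3/4)(1/4) = 0.046875; P(data | bag B) = (2/6)(4/6)(2/6) = 0.074074; P(data | bag C) = (4/5)(1/5)(4/5) = 0.128; P(data | bag D) = (7/8)(1/8)(7/8) = 0.095703.
Multiplying each by its prior: 1/4 · 0.046875 = 0.011719, 1/8 · 0.074074 = 0.0092593, 3/8 · 0.128 = 0.048, 1/4 · 0.095703 = 0.023926; with total 0.092904.
So P(bag B | data) = (0.0092593) / (0.092904) = 0.099665.

0.100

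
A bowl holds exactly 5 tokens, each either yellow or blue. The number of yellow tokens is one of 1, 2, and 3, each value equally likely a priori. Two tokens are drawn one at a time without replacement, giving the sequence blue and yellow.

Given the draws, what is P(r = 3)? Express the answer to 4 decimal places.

The likelihood of the observed sequence under each hypothesis: P(data | r = 1) = (4/5)(1/4) = 1/5; P(data | r = 2) = (3/5)(2/4) = 3/10; P(data | r = 3) = (2/5)(3/4) = 3/10.
Multiplying each by its prior: 1/3 · 1/5 = 1/15, 1/3 · 3/10 = 1/10, 1/3 · 3/10 = 1/10; with total 4/15.
By Bayes' rule, P(r = 3 | data) = (1/10) / (4/15) = 3/8.

0.3750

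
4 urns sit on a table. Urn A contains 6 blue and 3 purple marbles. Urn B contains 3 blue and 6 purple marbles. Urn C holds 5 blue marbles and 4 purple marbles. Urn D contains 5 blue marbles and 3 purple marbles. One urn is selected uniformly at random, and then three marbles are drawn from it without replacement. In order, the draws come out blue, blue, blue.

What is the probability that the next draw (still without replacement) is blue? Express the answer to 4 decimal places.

0.4203

For each hypothesis, P(data | H) works out to: P(data | urn A) = (6/9)(5/8)(4/7) = 5/21; P(data | urn B) = (3/9)(2/8)(1/7) = 1/84; P(data | urn C) = (5/9)(4/8)(3/7) = 5/42; P(data | urn D) = (5/8)(4/7)(3/6) = 5/28.
Multiplying each by its prior: 1/4 · 5/21 = 5/84, 1/4 · 1/84 = 1/336, 1/4 · 5/42 = 5/168, 1/4 · 5/28 = 5/112; with total 23/168.
The posterior is then P(urn A | data) = 10/23, P(urn B | data) = 1/46, P(urn C | data) = 5/23, P(urn D | data) = 15/46.
So P(blue next | data) = Σ P(blue next | H) P(H | data) = (1/2)(10/23) + (0)(1/46) + (1/3)(5/23) + (2/5)(15/46) = 29/69.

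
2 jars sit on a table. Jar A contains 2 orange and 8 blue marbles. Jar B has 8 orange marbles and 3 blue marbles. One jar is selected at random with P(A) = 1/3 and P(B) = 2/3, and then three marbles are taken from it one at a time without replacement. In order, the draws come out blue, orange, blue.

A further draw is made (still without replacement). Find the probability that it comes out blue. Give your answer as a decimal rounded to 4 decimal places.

Compute the likelihood of the observed sequence for each case: P(data | jar A) = (8/10)(2/9)(7/8) = 7/45; P(data | jar B) = (3/11)(8/10)(2/9) = 8/165.
Multiplying each by its prior: 1/3 · 7/45 = 7/135, 2/3 · 8/165 = 16/495; with total 25/297.
Normalising, the posterior is P(jar A | data) = 77/125, P(jar B | data) = 48/125.
Averaging over the posterior, P(blue next | data) = (6/7)(77/125) + (1/8)(48/125) = 72/125.

0.5760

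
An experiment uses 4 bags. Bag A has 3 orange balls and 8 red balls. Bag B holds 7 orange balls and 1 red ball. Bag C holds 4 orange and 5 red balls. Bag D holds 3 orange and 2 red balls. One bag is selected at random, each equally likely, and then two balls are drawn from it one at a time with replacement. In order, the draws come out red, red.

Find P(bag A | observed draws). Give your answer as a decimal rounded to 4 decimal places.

0.5220

For each hypothesis, P(data | H) works out to: P(data | bag A) = (8/11)(8/11) = 0.52893; P(data | bag B) = (1/8)(1/8) = 0.015625; P(data | bag C) = (5/9)(5/9) = 0.30864; P(data | bag D) = (2/5)(2/5) = 0.16.
Multiplying each by its prior: 1/4 · 0.52893 = 0.13223, 1/4 · 0.015625 = 0.0039062, 1/4 · 0.30864 = 0.07716, 1/4 · 0.16 = 0.04; summing to 0.2533.
By Bayes' rule, P(bag A | data) = (0.13223) / (0.2533) = 0.52204.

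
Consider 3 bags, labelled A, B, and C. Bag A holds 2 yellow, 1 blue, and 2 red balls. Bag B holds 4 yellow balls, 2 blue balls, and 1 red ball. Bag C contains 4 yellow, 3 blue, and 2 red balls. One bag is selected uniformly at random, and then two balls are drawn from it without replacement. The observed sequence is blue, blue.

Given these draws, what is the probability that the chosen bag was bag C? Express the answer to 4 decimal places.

Compute the likelihood of the observed sequence for each case: P(data | bag A) = (1/5)(0/4) = 0; P(data | bag B) = (2/7)(1/6) = 1/21; P(data | bag C) = (3/9)(2/8) = 1/12.
Weighting by the prior gives 1/3 · 0 = 0, 1/3 · 1/21 = 1/63, 1/3 · 1/12 = 1/36; summing to 11/252.
Therefore the posterior P(bag C | data) = (1/36) / (11/252) = 7/11.

0.6364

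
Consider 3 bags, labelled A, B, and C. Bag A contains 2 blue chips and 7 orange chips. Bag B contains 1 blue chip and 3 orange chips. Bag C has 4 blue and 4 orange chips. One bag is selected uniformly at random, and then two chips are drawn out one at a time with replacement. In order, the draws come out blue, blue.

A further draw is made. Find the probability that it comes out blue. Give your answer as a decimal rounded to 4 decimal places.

For each hypothesis, P(data | H) works out to: P(data | bag A) = (2/9)(2/9) = 0.049383; P(data | bag B) = (1/4)(1/4) = 0.0625; P(data | bag C) = (4/8)(4/8) = 0.25.
The prior-weighted likelihoods are 1/3 · 0.049383 = 0.016461, 1/3 · 0.0625 = 0.020833, 1/3 · 0.25 = 0.083333; summing to 0.12063.
Dividing through by the total gives posterior P(bag A | data) = 0.13646, P(bag B | data) = 0.17271, P(bag C | data) = 0.69083.
So P(blue next | data) = Σ P(blue next | H) P(H | data) = (2/9)(0.13646) + (1/4)(0.17271) + (1/2)(0.69083) = 0.41892.

0.4189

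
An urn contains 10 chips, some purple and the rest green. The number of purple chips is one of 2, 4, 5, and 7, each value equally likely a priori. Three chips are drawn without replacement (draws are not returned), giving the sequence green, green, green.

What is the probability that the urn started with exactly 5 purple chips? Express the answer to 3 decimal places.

For each hypothesis, P(data | H) works out to: P(data | r = 2) = (8/10)(7/9)(6/8) = 7/15; P(data | r = 4) = (6/10)(5/9)(4/8) = 1/6; P(data | r = 5) = (5/10)(4/9)(3/8) = 1/12; P(data | r = 7) = (3/10)(2/9)(1/8) = 1/120.
Multiplying each by its prior: 1/4 · 7/15 = 7/60, 1/4 · 1/6 = 1/24, 1/4 · 1/12 = 1/48, 1/4 · 1/120 = 1/480; these sum to 29/160.
Therefore the posterior P(r = 5 | data) = (1/48) / (29/160) = 10/87.

0.115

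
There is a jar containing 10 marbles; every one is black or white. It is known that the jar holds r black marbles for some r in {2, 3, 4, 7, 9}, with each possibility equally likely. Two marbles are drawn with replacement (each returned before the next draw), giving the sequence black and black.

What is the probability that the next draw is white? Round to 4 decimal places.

0.2635

Compute the likelihood of the observed sequence for each case: P(data | r = 2) = (2/10)(2/10) = 1/25; P(data | r = 3) = (3/10)(3/10) = 9/100; P(data | r = 4) = (4/10)(4/10) = 4/25; P(data | r = 7) = (7/10)(7/10) = 49/100; P(data | r = 9) = (9/10)(9/10) = 81/100.
The prior-weighted likelihoods are 1/5 · 1/25 = 1/125, 1/5 · 9/100 = 9/500, 1/5 · 4/25 = 4/125, 1/5 · 49/100 = 49/500, 1/5 · 81/100 = 81/500; summing to 159/500.
Dividing through by the total gives posterior P(r = 2 | data) = 0.025157, P(r = 3 | data) = 0.056604, P(r = 4 | data) = 0.10063, P(r = 7 | data) = 0.30818, P(r = 9 | data) = 0.50943.
So P(white next | data) = Σ P(white next | H) P(H | data) = (4/5)(0.025157) + (7/10)(0.056604) + (3/5)(0.10063) + (3/10)(0.30818) + (1/10)(0.50943) = 0.26352.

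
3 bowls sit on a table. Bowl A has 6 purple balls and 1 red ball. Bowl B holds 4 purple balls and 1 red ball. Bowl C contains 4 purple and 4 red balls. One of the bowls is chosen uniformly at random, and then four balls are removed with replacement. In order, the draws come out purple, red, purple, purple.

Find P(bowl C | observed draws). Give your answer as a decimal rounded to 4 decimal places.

For each hypothesis, P(data | H) works out to: P(data | bowl A) = (6/7)(1/7)(6/7)(6/7) = 0.089963; P(data | bowl B) = (4/5)(1/5)(4/5)(4/5) = 0.1024; P(data | bowl C) = (4/8)(4/8)(4/8)(4/8) = 0.0625.
Multiplying each by its prior: 1/3 · 0.089963 = 0.029988, 1/3 · 0.1024 = 0.034133, 1/3 · 0.0625 = 0.020833; with total 0.084954.
So P(bowl C | data) = (0.020833) / (0.084954) = 0.24523.

0.2452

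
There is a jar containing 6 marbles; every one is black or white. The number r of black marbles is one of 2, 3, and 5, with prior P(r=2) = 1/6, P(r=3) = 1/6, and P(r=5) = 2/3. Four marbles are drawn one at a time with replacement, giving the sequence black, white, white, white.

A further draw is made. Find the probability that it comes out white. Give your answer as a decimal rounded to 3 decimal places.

0.564

Compute the likelihood of the observed sequence for each case: P(data | r = 2) = (2/6)(4/6)(4/6)(4/6) = 0.098765; P(data | r = 3) = (3/6)(3/6)(3/6)(3/6) = 0.0625; P(data | r = 5) = (5/6)(1/6)(1/6)(1/6) = 0.003858.
The prior-weighted likelihoods are 1/6 · 0.098765 = 0.016461, 1/6 · 0.0625 = 0.010417, 2/3 · 0.003858 = 0.002572; these sum to 0.02945.
Normalising, the posterior is P(r = 2 | data) = 0.55895, P(r = 3 | data) = 0.35371, P(r = 5 | data) = 0.087336.
Averaging over the posterior, P(white next | data) = (2/3)(0.55895) + (1/2)(0.35371) + (1/6)(0.087336) = 0.56405.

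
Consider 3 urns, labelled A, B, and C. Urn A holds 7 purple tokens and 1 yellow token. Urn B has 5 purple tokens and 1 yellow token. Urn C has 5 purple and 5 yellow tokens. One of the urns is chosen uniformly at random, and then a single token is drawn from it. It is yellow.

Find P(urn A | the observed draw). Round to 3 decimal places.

The likelihood of this draw under each hypothesis: P(data | urn A) = (1/8) = 1/8; P(data | urn B) = (1/6) = 1/6; P(data | urn C) = (5/10) = 1/2.
Weighting by the prior gives 1/3 · 1/8 = 1/24, 1/3 · 1/6 = 1/18, 1/3 · 1/2 = 1/6; these sum to 19/72.
Therefore the posterior P(urn A | data) = (1/24) / (19/72) = 3/19.

0.158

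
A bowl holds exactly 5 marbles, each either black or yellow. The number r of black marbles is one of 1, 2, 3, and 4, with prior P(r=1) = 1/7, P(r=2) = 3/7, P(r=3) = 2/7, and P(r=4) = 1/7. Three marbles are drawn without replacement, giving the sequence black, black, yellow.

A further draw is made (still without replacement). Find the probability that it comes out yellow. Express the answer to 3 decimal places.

Compute the likelihood of the observed sequence for each case: P(data | r = 1) = (1/5)(0/4) = 0; P(data | r = 2) = (2/5)(1/4)(3/3) = 1/10; P(data | r = 3) = (3/5)(2/4)(2/3) = 1/5; P(data | r = 4) = (4/5)(3/4)(1/3) = 1/5.
Weighting by the prior gives 1/7 · 0 = 0, 3/7 · 1/10 = 3/70, 2/7 · 1/5 = 2/35, 1/7 · 1/5 = 1/35; with total 9/70.
Normalising, the posterior is P(r = 1 | data) = 0, P(r = 2 | data) = 1/3, P(r = 3 | data) = 4/9, P(r = 4 | data) = 2/9.
The predictive probability is P(yellow next | data) = (1)(1/3) + (1/2)(4/9) + (0)(2/9) = 5/9.

0.556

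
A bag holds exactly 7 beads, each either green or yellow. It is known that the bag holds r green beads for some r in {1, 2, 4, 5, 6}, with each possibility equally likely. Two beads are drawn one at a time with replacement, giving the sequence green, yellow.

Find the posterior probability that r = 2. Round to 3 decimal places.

Under each hypothesis, the probability of the observed sequence is: P(data | r = 1) = (1/7)(6/7) = 6/49; P(data | r = 2) = (2/7)(5/7) = 10/49; P(data | r = 4) = (4/7)(3/7) = 12/49; P(data | r = 5) = (5/7)(2/7) = 10/49; P(data | r = 6) = (6/7)(1/7) = 6/49.
Weighting by the prior gives 1/5 · 6/49 = 6/245, 1/5 · 10/49 = 2/49, 1/5 · 12/49 = 12/245, 1/5 · 10/49 = 2/49, 1/5 · 6/49 = 6/245; summing to 44/245.
Therefore the posterior P(r = 2 | data) = (2/49) / (44/245) = 5/22.

0.227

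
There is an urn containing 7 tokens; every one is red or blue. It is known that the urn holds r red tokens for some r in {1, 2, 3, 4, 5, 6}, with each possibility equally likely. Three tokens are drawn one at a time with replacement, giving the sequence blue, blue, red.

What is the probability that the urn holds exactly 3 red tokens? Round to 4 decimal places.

0.2449

The likelihood of the observed sequence under each hypothesis: P(data | r = 1) = (6/7)(6/7)(1/7) = 0.10496; P(data | r = 2) = (5/7)(5/7)(2/7) = 0.14577; P(data | r = 3) = (4/7)(4/7)(3/7) = 0.13994; P(data | r = 4) = (3/7)(3/7)(4/7) = 0.10496; P(data | r = 5) = (2/7)(2/7)(5/7) = 0.058309; P(data | r = 6) = (1/7)(1/7)(6/7) = 0.017493.
The prior-weighted likelihoods are 1/6 · 0.10496 = 0.017493, 1/6 · 0.14577 = 0.024295, 1/6 · 0.13994 = 0.023324, 1/6 · 0.10496 = 0.017493, 1/6 · 0.058309 = 0.0097182, 1/6 · 0.017493 = 0.0029155; these sum to 0.095238.
So P(r = 3 | data) = (0.023324) / (0.095238) = 0.2449.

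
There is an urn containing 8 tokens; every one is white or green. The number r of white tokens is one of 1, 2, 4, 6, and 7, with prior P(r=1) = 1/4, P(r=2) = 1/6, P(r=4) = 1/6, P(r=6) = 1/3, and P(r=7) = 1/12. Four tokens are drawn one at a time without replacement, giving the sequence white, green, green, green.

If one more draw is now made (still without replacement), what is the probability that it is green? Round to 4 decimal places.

0.7972

The likelihood of the observed sequence under each hypothesis: P(data | r = 1) = (1/8)(7/7)(6/6)(5/5) = 1/8; P(data | r = 2) = (2/8)(6/7)(5/6)(4/5) = 1/7; P(data | r = 4) = (4/8)(4/7)(3/6)(2/5) = 2/35; P(data | r = 6) = (6/8)(2/7)(1/6)(0/5) = 0; P(data | r = 7) = (7/8)(1/7)(0/6) = 0.
The prior-weighted likelihoods are 1/4 · 1/8 = 1/32, 1/6 · 1/7 = 1/42, 1/6 · 2/35 = 1/105, 1/3 · 0 = 0, 1/12 · 0 = 0; these sum to 31/480.
The posterior is then P(r = 1 | data) = 15/31, P(r = 2 | data) = 80/217, P(r = 4 | data) = 32/217, P(r = 6 | data) = 0, P(r = 7 | data) = 0.
The predictive probability is P(green next | data) = (1)(15/31) + (3/4)(80/217) + (1/4)(32/217) = 173/217.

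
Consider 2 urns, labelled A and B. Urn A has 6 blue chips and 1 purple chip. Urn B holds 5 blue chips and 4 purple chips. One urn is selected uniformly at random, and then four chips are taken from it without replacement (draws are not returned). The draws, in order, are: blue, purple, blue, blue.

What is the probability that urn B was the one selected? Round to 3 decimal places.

0.357

The likelihood of the observed sequence under each hypothesis: P(data | urn A) = (6/7)(1/6)(5/5)(4/4) = 1/7; P(data | urn B) = (5/9)(4/8)(4/7)(3/6) = 5/63.
The prior-weighted likelihoods are 1/2 · 1/7 = 1/14, 1/2 · 5/63 = 5/126; these sum to 1/9.
By Bayes' rule, P(urn B | data) = (5/126) / (1/9) = 5/14.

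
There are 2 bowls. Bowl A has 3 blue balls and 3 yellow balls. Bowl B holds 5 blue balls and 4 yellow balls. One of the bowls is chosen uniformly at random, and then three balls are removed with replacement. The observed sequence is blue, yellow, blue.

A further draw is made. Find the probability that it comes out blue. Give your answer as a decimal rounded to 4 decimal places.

0.5291

For each hypothesis, P(data | H) works out to: P(data | bowl A) = (3/6)(3/6)(3/6) = 0.125; P(data | bowl B) = (5/9)(4/9)(5/9) = 0.13717.
The prior-weighted likelihoods are 1/2 · 0.125 = 0.0625, 1/2 · 0.13717 = 0.068587; summing to 0.13109.
The posterior is then P(bowl A | data) = 0.47678, P(bowl B | data) = 0.52322.
Averaging over the posterior, P(blue next | data) = (1/2)(0.47678) + (5/9)(0.52322) = 0.52907.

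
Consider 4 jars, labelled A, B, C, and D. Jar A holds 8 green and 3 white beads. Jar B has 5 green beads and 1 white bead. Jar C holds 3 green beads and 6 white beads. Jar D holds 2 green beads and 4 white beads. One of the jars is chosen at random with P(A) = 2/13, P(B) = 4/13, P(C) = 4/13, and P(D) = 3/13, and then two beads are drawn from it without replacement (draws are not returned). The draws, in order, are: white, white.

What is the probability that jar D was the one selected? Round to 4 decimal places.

Under each hypothesis, the probability of the observed sequence is: P(data | jar A) = (3/11)(2/10) = 0.054545; P(data | jar B) = (1/6)(0/5) = 0; P(data | jar C) = (6/9)(5/8) = 0.41667; P(data | jar D) = (4/6)(3/5) = 0.4.
The prior-weighted likelihoods are 2/13 · 0.054545 = 0.0083916, 4/13 · 0 = 0, 4/13 · 0.41667 = 0.12821, 3/13 · 0.4 = 0.092308; these sum to 0.2289.
Therefore the posterior P(jar D | data) = (0.092308) / (0.2289) = 0.40326.

0.4033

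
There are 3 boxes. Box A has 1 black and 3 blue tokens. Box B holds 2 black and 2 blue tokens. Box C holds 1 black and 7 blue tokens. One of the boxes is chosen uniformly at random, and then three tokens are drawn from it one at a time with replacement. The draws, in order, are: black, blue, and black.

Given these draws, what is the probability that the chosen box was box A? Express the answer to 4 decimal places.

The likelihood of the observed sequence under each hypothesis: P(data | box A) = (1/4)(3/4)(1/4) = 0.046875; P(data | box B) = (2/4)(2/4)(2/4) = 0.125; P(data | box C) = (1/8)(7/8)(1/8) = 0.013672.
Multiplying each by its prior: 1/3 · 0.046875 = 0.015625, 1/3 · 0.125 = 0.041667, 1/3 · 0.013672 = 0.0045573; with total 0.061849.
Therefore the posterior P(box A | data) = (0.015625) / (0.061849) = 0.25263.

0.2526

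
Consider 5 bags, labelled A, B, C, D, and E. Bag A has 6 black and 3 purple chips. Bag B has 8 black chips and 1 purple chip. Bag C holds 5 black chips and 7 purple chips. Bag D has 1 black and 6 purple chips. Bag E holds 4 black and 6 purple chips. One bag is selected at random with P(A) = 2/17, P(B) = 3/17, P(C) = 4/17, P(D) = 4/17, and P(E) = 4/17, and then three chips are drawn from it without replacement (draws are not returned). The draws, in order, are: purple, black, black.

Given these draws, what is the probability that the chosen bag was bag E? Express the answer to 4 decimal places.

Compute the likelihood of the observed sequence for each case: P(data | bag A) = (3/9)(6/8)(5/7) = 0.17857; P(data | bag B) = (1/9)(8/8)(7/7) = 0.11111; P(data | bag C) = (7/12)(5/11)(4/10) = 0.10606; P(data | bag D) = (6/7)(1/6)(0/5) = 0; P(data | bag E) = (6/10)(4/9)(3/8) = 0.1.
The prior-weighted likelihoods are 2/17 · 0.17857 = 0.021008, 3/17 · 0.11111 = 0.019608, 4/17 · 0.10606 = 0.024955, 4/17 · 0 = 0, 4/17 · 0.1 = 0.023529; these sum to 0.089101.
By Bayes' rule, P(bag E | data) = (0.023529) / (0.089101) = 0.26408.

0.2641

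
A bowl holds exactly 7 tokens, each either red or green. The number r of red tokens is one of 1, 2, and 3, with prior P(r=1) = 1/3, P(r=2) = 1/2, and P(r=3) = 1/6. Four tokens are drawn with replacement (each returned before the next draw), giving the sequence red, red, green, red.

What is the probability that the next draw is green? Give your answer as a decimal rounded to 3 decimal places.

0.657

For each hypothesis, P(data | H) works out to: P(data | r = 1) = (1/7)(1/7)(6/7)(1/7) = 0.002499; P(data | r = 2) = (2/7)(2/7)(5/7)(2/7) = 0.01666; P(data | r = 3) = (3/7)(3/7)(4/7)(3/7) = 0.044981.
Weighting by the prior gives 1/3 · 0.002499 = 0.00083299, 1/2 · 0.01666 = 0.0083299, 1/6 · 0.044981 = 0.0074969; summing to 0.01666.
The posterior is then P(r = 1 | data) = 0.05, P(r = 2 | data) = 0.5, P(r = 3 | data) = 0.45.
Averaging over the posterior, P(green next | data) = (6/7)(0.05) + (5/7)(0.5) + (4/7)(0.45) = 0.65714.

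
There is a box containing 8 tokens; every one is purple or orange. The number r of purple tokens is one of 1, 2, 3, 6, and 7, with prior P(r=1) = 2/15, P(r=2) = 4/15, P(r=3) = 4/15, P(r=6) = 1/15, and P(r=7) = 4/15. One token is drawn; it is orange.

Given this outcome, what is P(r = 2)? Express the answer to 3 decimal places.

0.375

Under each hypothesis, the probability of this draw is: P(data | r = 1) = (7/8) = 7/8; P(data | r = 2) = (6/8) = 3/4; P(data | r = 3) = (5/8) = 5/8; P(data | r = 6) = (2/8) = 1/4; P(data | r = 7) = (1/8) = 1/8.
Multiplying each by its prior: 2/15 · 7/8 = 7/60, 4/15 · 3/4 = 1/5, 4/15 · 5/8 = 1/6, 1/15 · 1/4 = 1/60, 4/15 · 1/8 = 1/30; summing to 8/15.
So P(r = 2 | data) = (1/5) / (8/15) = 3/8.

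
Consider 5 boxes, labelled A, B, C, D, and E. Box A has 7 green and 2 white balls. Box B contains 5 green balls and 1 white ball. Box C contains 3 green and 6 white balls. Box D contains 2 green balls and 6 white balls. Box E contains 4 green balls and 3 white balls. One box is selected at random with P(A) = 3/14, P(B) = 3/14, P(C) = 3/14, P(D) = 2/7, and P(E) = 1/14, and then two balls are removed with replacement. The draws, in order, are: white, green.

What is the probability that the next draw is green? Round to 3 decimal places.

0.501

For each hypothesis, P(data | H) works out to: P(data | box A) = (2/9)(7/9) = 0.17284; P(data | box B) = (1/6)(5/6) = 0.13889; P(data | box C) = (6/9)(3/9) = 0.22222; P(data | box D) = (6/8)(2/8) = 0.1875; P(data | box E) = (3/7)(4/7) = 0.2449.
Weighting by the prior gives 3/14 · 0.17284 = 0.037037, 3/14 · 0.13889 = 0.029762, 3/14 · 0.22222 = 0.047619, 2/7 · 0.1875 = 0.053571, 1/14 · 0.2449 = 0.017493; with total 0.18548.
The posterior is then P(box A | data) = 0.19968, P(box B | data) = 0.16046, P(box C | data) = 0.25673, P(box D | data) = 0.28882, P(box E | data) = 0.094309.
Averaging over the posterior, P(green next | data) = (7/9)(0.19968) + (5/6)(0.16046) + (1/3)(0.25673) + (1/4)(0.28882) + (4/7)(0.094309) = 0.50069.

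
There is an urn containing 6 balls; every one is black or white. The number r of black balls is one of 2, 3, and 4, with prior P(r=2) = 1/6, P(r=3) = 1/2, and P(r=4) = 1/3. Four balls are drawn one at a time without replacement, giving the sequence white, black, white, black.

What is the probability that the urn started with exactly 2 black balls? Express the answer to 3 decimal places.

The likelihood of the observed sequence under each hypothesis: P(data | r = 2) = (4/6)(2/5)(3/4)(1/3) = 1/15; P(data | r = 3) = (3/6)(3/5)(2/4)(2/3) = 1/10; P(data | r = 4) = (2/6)(4/5)(1/4)(3/3) = 1/15.
Multiplying each by its prior: 1/6 · 1/15 = 1/90, 1/2 · 1/10 = 1/20, 1/3 · 1/15 = 1/45; these sum to 1/12.
Hence P(r = 2 | data) = (1/90) / (1/12) = 2/15.

0.133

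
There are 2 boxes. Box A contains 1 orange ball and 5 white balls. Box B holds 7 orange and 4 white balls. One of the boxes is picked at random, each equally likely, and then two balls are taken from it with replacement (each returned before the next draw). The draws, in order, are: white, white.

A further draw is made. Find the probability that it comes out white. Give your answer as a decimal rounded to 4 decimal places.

0.7582

The likelihood of the observed sequence under each hypothesis: P(data | box A) = (5/6)(5/6) = 0.69444; P(data | box B) = (4/11)(4/11) = 0.13223.
Weighting by the prior gives 1/2 · 0.69444 = 0.34722, 1/2 · 0.13223 = 0.066116; summing to 0.41334.
The posterior is then P(box A | data) = 0.84004, P(box B | data) = 0.15996.
The predictive probability is P(white next | data) = (5/6)(0.84004) + (4/11)(0.15996) = 0.7582.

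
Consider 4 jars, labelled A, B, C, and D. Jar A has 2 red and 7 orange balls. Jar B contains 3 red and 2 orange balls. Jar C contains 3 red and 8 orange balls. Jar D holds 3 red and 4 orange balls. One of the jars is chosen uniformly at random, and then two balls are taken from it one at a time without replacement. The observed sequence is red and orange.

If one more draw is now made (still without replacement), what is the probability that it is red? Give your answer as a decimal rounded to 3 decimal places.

0.391

Compute the likelihood of the observed sequence for each case: P(data | jar A) = (2/9)(7/8) = 0.19444; P(data | jar B) = (3/5)(2/4) = 0.3; P(data | jar C) = (3/11)(8/10) = 0.21818; P(data | jar D) = (3/7)(4/6) = 0.28571.
Weighting by the prior gives 1/4 · 0.19444 = 0.048611, 1/4 · 0.3 = 0.075, 1/4 · 0.21818 = 0.054545, 1/4 · 0.28571 = 0.071429; these sum to 0.24959.
The posterior is then P(jar A | data) = 0.19477, P(jar B | data) = 0.3005, P(jar C | data) = 0.21854, P(jar D | data) = 0.28619.
So P(red next | data) = Σ P(red next | H) P(H | data) = (1/7)(0.19477) + (2/3)(0.3005) + (2/9)(0.21854) + (2/5)(0.28619) = 0.3912.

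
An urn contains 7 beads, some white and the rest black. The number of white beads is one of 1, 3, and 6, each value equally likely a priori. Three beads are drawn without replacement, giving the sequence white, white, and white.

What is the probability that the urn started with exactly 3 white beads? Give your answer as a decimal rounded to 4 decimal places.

0.0476

For each hypothesis, P(data | H) works out to: P(data | r = 1) = (1/7)(0/6) = 0; P(data | r = 3) = (3/7)(2/6)(1/5) = 1/35; P(data | r = 6) = (6/7)(5/6)(4/5) = 4/7.
Weighting by the prior gives 1/3 · 0 = 0, 1/3 · 1/35 = 1/105, 1/3 · 4/7 = 4/21; these sum to 1/5.
Therefore the posterior P(r = 3 | data) = (1/105) / (1/5) = 1/21.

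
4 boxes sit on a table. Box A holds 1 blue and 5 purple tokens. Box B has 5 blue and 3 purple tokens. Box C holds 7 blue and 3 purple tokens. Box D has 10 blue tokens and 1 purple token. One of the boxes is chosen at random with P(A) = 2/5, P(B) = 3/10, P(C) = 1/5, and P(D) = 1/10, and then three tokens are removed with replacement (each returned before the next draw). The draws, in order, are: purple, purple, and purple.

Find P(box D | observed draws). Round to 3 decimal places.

For each hypothesis, P(data | H) works out to: P(data | box A) = (5/6)(5/6)(5/6) = 0.5787; P(data | box B) = (3/8)(3/8)(3/8) = 0.052734; P(data | box C) = (3/10)(3/10)(3/10) = 0.027; P(data | box D) = (1/11)(1/11)(1/11) = 0.00075131.
Multiplying each by its prior: 2/5 · 0.5787 = 0.23148, 3/10 · 0.052734 = 0.01582, 1/5 · 0.027 = 0.0054, 1/10 · 0.00075131 = 7.5131e-05; with total 0.25278.
Hence P(box D | data) = (7.5131e-05) / (0.25278) = 0.00029722.

0.000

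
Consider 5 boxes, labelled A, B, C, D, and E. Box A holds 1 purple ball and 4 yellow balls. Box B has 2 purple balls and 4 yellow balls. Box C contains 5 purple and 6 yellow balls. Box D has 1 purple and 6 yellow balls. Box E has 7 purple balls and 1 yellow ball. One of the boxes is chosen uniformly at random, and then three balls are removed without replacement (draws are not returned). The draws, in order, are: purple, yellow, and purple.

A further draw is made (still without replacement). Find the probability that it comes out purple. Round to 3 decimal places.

Under each hypothesis, the probability of the observed sequence is: P(data | box A) = (1/5)(4/4)(0/3) = 0; P(data | box B) = (2/6)(4/5)(1/4) = 0.066667; P(data | box C) = (5/11)(6/10)(4/9) = 0.12121; P(data | box D) = (1/7)(6/6)(0/5) = 0; P(data | box E) = (7/8)(1/7)(6/6) = 0.125.
Weighting by the prior gives 1/5 · 0 = 0, 1/5 · 0.066667 = 0.013333, 1/5 · 0.12121 = 0.024242, 1/5 · 0 = 0, 1/5 · 0.125 = 0.025; summing to 0.062576.
Normalising, the posterior is P(box A | data) = 0, P(box B | data) = 0.21308, P(box C | data) = 0.38741, P(box D | data) = 0, P(box E | data) = 0.39952.
The predictive probability is P(purple next | data) = (0)(0.21308) + (3/8)(0.38741) + (1)(0.39952) = 0.54479.

0.545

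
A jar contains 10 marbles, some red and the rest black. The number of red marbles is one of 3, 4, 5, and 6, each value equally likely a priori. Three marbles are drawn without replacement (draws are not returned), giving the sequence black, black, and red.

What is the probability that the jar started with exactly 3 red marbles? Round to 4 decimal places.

0.3014

Under each hypothesis, the probability of the observed sequence is: P(data | r = 3) = (7/10)(6/9)(3/8) = 0.175; P(data | r = 4) = (6/10)(5/9)(4/8) = 0.16667; P(data | r = 5) = (5/10)(4/9)(5/8) = 0.13889; P(data | r = 6) = (4/10)(3/9)(6/8) = 0.1.
Weighting by the prior gives 1/4 · 0.175 = 0.04375, 1/4 · 0.16667 = 0.041667, 1/4 · 0.13889 = 0.034722, 1/4 · 0.1 = 0.025; with total 0.14514.
Hence P(r = 3 | data) = (0.04375) / (0.14514) = 0.30144.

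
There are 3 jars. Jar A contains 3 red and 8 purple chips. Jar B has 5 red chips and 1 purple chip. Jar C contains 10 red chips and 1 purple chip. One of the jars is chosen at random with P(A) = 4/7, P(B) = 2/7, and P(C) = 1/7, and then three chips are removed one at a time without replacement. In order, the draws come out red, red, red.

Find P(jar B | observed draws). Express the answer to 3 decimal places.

0.571

The likelihood of the observed sequence under each hypothesis: P(data | jar A) = (3/11)(2/10)(1/9) = 0.0060606; P(data | jar B) = (5/6)(4/5)(3/4) = 0.5; P(data | jar C) = (10/11)(9/10)(8/9) = 0.72727.
Multiplying each by its prior: 4/7 · 0.0060606 = 0.0034632, 2/7 · 0.5 = 0.14286, 1/7 · 0.72727 = 0.1039; these sum to 0.25022.
By Bayes' rule, P(jar B | data) = (0.14286) / (0.25022) = 0.57093.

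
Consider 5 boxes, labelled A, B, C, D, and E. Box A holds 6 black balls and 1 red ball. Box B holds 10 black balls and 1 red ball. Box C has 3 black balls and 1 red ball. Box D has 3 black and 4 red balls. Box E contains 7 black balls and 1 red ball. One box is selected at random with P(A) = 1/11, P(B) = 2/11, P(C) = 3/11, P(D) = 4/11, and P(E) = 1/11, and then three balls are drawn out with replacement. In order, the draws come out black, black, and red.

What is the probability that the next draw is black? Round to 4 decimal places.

0.6764

For each hypothesis, P(data | H) works out to: P(data | box A) = (6/7)(6/7)(1/7) = 0.10496; P(data | box B) = (10/11)(10/11)(1/11) = 0.075131; P(data | box C) = (3/4)(3/4)(1/4) = 0.14062; P(data | box D) = (3/7)(3/7)(4/7) = 0.10496; P(data | box E) = (7/8)(7/8)(1/8) = 0.095703.
The prior-weighted likelihoods are 1/11 · 0.10496 = 0.0095415, 2/11 · 0.075131 = 0.01366, 3/11 · 0.14062 = 0.038352, 4/11 · 0.10496 = 0.038166, 1/11 · 0.095703 = 0.0087003; summing to 0.10842.
Normalising, the posterior is P(box A | data) = 0.088005, P(box B | data) = 0.12599, P(box C | data) = 0.35374, P(box D | data) = 0.35202, P(box E | data) = 0.080246.
Averaging over the posterior, P(black next | data) = (6/7)(0.088005) + (10/11)(0.12599) + (3/4)(0.35374) + (3/7)(0.35202) + (7/8)(0.080246) = 0.67636.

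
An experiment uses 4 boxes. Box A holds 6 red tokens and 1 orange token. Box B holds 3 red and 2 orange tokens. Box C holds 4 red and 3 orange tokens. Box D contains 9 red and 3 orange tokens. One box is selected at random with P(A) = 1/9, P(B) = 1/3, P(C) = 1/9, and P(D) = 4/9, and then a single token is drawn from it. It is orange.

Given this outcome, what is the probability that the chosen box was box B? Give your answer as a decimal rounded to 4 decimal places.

0.4330

The likelihood of this draw under each hypothesis: P(data | box A) = (1/7) = 1/7; P(data | box B) = (2/5) = 2/5; P(data | box C) = (3/7) = 3/7; P(data | box D) = (3/12) = 1/4.
The prior-weighted likelihoods are 1/9 · 1/7 = 1/63, 1/3 · 2/5 = 2/15, 1/9 · 3/7 = 1/21, 4/9 · 1/4 = 1/9; summing to 97/315.
Therefore the posterior P(box B | data) = (2/15) / (97/315) = 42/97.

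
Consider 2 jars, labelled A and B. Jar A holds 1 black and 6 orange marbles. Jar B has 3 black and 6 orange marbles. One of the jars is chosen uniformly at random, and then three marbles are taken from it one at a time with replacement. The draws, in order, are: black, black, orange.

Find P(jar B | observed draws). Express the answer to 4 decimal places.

0.8090

The likelihood of the observed sequence under each hypothesis: P(data | jar A) = (1/7)(1/7)(6/7) = 0.017493; P(data | jar B) = (3/9)(3/9)(6/9) = 0.074074.
The prior-weighted likelihoods are 1/2 · 0.017493 = 0.0087464, 1/2 · 0.074074 = 0.037037; with total 0.045783.
By Bayes' rule, P(jar B | data) = (0.037037) / (0.045783) = 0.80896.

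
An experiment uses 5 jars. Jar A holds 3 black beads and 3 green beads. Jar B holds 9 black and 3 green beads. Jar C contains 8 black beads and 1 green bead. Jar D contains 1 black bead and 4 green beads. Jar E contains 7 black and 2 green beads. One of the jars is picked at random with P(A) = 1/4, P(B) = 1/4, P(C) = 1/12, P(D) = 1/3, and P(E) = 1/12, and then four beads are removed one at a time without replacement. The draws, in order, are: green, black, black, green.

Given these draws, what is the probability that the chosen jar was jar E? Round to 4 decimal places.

Compute the likelihood of the observed sequence for each case: P(data | jar A) = (3/6)(3/5)(2/4)(2/3) = 0.1; P(data | jar B) = (3/12)(9/11)(8/10)(2/9) = 0.036364; P(data | jar C) = (1/9)(8/8)(7/7)(0/6) = 0; P(data | jar D) = (4/5)(1/4)(0/3) = 0; P(data | jar E) = (2/9)(7/8)(6/7)(1/6) = 0.027778.
The prior-weighted likelihoods are 1/4 · 0.1 = 0.025, 1/4 · 0.036364 = 0.0090909, 1/12 · 0 = 0, 1/3 · 0 = 0, 1/12 · 0.027778 = 0.0023148; these sum to 0.036406.
By Bayes' rule, P(jar E | data) = (0.0023148) / (0.036406) = 0.063584.

0.0636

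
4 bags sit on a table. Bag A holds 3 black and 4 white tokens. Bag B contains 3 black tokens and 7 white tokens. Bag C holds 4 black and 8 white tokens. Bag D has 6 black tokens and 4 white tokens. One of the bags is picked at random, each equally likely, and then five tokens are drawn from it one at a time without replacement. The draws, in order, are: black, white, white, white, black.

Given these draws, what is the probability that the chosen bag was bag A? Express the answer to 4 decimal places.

0.3462

Under each hypothesis, the probability of the observed sequence is: P(data | bag A) = (3/7)(4/6)(3/5)(2/4)(2/3) = 0.057143; P(data | bag B) = (3/10)(7/9)(6/8)(5/7)(2/6) = 0.041667; P(data | bag C) = (4/12)(8/11)(7/10)(6/9)(3/8) = 0.042424; P(data | bag D) = (6/10)(4/9)(3/8)(2/7)(5/6) = 0.02381.
Weighting by the prior gives 1/4 · 0.057143 = 0.014286, 1/4 · 0.041667 = 0.010417, 1/4 · 0.042424 = 0.010606, 1/4 · 0.02381 = 0.0059524; these sum to 0.041261.
Therefore the posterior P(bag A | data) = (0.014286) / (0.041261) = 0.34623.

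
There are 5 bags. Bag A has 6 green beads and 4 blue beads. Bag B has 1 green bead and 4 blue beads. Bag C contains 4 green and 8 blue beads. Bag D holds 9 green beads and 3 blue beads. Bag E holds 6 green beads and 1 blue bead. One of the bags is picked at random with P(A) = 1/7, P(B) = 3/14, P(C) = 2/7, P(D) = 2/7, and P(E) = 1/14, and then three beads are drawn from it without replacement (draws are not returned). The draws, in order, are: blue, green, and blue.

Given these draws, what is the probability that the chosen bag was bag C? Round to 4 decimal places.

0.4133

For each hypothesis, P(data | H) works out to: P(data | bag A) = (4/10)(6/9)(3/8) = 0.1; P(data | bag B) = (4/5)(1/4)(3/3) = 0.2; P(data | bag C) = (8/12)(4/11)(7/10) = 0.1697; P(data | bag D) = (3/12)(9/11)(2/10) = 0.040909; P(data | bag E) = (1/7)(6/6)(0/5) = 0.
Multiplying each by its prior: 1/7 · 0.1 = 0.014286, 3/14 · 0.2 = 0.042857, 2/7 · 0.1697 = 0.048485, 2/7 · 0.040909 = 0.011688, 1/14 · 0 = 0; with total 0.11732.
Therefore the posterior P(bag C | data) = (0.048485) / (0.11732) = 0.41328.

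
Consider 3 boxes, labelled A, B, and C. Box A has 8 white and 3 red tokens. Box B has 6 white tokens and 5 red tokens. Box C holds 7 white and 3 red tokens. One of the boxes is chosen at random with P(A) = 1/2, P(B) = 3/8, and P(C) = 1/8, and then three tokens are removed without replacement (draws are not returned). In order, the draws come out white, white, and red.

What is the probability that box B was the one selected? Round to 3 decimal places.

Under each hypothesis, the probability of the observed sequence is: P(data | box A) = (8/11)(7/10)(3/9) = 28/165; P(data | box B) = (6/11)(5/10)(5/9) = 5/33; P(data | box C) = (7/10)(6/9)(3/8) = 7/40.
Multiplying each by its prior: 1/2 · 28/165 = 14/165, 3/8 · 5/33 = 5/88, 1/8 · 7/40 = 7/320; with total 157/960.
Therefore the posterior P(box B | data) = (5/88) / (157/960) = 600/1727.

0.347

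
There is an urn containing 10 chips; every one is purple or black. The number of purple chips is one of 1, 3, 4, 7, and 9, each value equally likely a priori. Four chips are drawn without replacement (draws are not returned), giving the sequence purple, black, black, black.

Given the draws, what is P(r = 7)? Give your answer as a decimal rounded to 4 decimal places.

Under each hypothesis, the probability of the observed sequence is: P(data | r = 1) = (1/10)(9/9)(8/8)(7/7) = 1/10; P(data | r = 3) = (3/10)(7/9)(6/8)(5/7) = 1/8; P(data | r = 4) = (4/10)(6/9)(5/8)(4/7) = 2/21; P(data | r = 7) = (7/10)(3/9)(2/8)(1/7) = 1/120; P(data | r = 9) = (9/10)(1/9)(0/8) = 0.
The prior-weighted likelihoods are 1/5 · 1/10 = 1/50, 1/5 · 1/8 = 1/40, 1/5 · 2/21 = 2/105, 1/5 · 1/120 = 1/600, 1/5 · 0 = 0; with total 23/350.
So P(r = 7 | data) = (1/600) / (23/350) = 7/276.

0.0254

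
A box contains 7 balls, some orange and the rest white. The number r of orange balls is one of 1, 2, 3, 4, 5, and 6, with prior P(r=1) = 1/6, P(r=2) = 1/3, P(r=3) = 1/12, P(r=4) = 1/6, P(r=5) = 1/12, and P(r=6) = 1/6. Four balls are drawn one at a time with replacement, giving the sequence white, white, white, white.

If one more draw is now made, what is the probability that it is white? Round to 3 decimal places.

0.765

Compute the likelihood of the observed sequence for each case: P(data | r = 1) = (6/7)(6/7)(6/7)(6/7) = 0.53978; P(data | r = 2) = (5/7)(5/7)(5/7)(5/7) = 0.26031; P(data | r = 3) = (4/7)(4/7)(4/7)(4/7) = 0.10662; P(data | r = 4) = (3/7)(3/7)(3/7)(3/7) = 0.033736; P(data | r = 5) = (2/7)(2/7)(2/7)(2/7) = 0.0066639; P(data | r = 6) = (1/7)(1/7)(1/7)(1/7) = 0.00041649.
Weighting by the prior gives 1/6 · 0.53978 = 0.089963, 1/3 · 0.26031 = 0.086769, 1/12 · 0.10662 = 0.0088852, 1/6 · 0.033736 = 0.0056227, 1/12 · 0.0066639 = 0.00055532, 1/6 · 0.00041649 = 6.9416e-05; these sum to 0.19186.
Dividing through by the total gives posterior P(r = 1 | data) = 0.46889, P(r = 2 | data) = 0.45224, P(r = 3 | data) = 0.04631, P(r = 4 | data) = 0.029305, P(r = 5 | data) = 0.0028944, P(r = 6 | data) = 0.00036179.
The predictive probability is P(white next | data) = (6/7)(0.46889) + (5/7)(0.45224) + (4/7)(0.04631) + (3/7)(0.029305) + (2/7)(0.0028944) + (1/7)(0.00036179) = 0.76483.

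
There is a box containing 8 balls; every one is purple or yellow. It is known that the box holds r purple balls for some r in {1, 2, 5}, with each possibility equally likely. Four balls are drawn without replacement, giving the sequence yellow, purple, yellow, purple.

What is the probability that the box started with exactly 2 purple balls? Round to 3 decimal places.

0.333

The likelihood of the observed sequence under each hypothesis: P(data | r = 1) = (7/8)(1/7)(6/6)(0/5) = 0; P(data | r = 2) = (6/8)(2/7)(5/6)(1/5) = 1/28; P(data | r = 5) = (3/8)(5/7)(2/6)(4/5) = 1/14.
Weighting by the prior gives 1/3 · 0 = 0, 1/3 · 1/28 = 1/84, 1/3 · 1/14 = 1/42; these sum to 1/28.
So P(r = 2 | data) = (1/84) / (1/28) = 1/3.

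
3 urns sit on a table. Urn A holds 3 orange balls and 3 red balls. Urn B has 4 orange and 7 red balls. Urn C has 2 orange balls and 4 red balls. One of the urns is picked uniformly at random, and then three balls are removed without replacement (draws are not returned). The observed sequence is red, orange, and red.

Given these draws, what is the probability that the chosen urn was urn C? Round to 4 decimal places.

0.3848

For each hypothesis, P(data | H) works out to: P(data | urn A) = (3/6)(3/5)(2/4) = 0.15; P(data | urn B) = (7/11)(4/10)(6/9) = 0.1697; P(data | urn C) = (4/6)(2/5)(3/4) = 0.2.
Weighting by the prior gives 1/3 · 0.15 = 0.05, 1/3 · 0.1697 = 0.056566, 1/3 · 0.2 = 0.066667; summing to 0.17323.
Hence P(urn C | data) = (0.066667) / (0.17323) = 0.38484.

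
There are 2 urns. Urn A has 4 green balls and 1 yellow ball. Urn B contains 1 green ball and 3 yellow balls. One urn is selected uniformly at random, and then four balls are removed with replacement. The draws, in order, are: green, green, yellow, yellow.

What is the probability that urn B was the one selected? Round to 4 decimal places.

Compute the likelihood of the observed sequence for each case: P(data | urn A) = (4/5)(4/5)(1/5)(1/5) = 0.0256; P(data | urn B) = (1/4)(1/4)(3/4)(3/4) = 0.035156.
The prior-weighted likelihoods are 1/2 · 0.0256 = 0.0128, 1/2 · 0.035156 = 0.017578; these sum to 0.030378.
Therefore the posterior P(urn B | data) = (0.017578) / (0.030378) = 0.57864.

0.5786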